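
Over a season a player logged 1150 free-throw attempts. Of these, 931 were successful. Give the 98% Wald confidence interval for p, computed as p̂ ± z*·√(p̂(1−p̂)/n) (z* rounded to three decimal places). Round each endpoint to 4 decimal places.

The sample proportion is 931/1150 = 0.80957.
SE = √(p̂(1−p̂)/n) = √(0.154169/1150) = 0.011578.
The 98% critical value is z* = 2.326.
Margin of error: 2.326 × 0.011578 = 0.02693.
Interval: 0.80957 ± 0.02693 → (0.7826, 0.8365).

(0.7826, 0.8365)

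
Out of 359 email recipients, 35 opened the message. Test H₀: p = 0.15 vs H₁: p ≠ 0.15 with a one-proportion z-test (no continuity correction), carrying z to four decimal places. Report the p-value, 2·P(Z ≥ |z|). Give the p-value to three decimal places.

p-value = 0.005

The sample proportion is 35/359 = 0.09749.
Null standard error: √(0.15·0.85/359) = √0.000355153 = 0.018846.
z = (p̂ − p₀)/SE = (35/359 − 0.15)/0.018846 ≈ -2.7862.
p-value = 2·P(Z ≥ |z|) with z = -2.7862 → 0.005.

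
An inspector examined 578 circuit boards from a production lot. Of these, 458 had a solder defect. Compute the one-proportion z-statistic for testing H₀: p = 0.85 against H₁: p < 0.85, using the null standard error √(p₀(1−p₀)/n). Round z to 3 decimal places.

With x = 458 successes in n = 578, p̂ = 0.79239.
Null standard error: √(0.85·0.15/578) = √0.000220588 = 0.014852.
z = (p̂ − p₀)/SE = (0.79239 − 0.85)/0.014852 = -3.879.

z = -3.879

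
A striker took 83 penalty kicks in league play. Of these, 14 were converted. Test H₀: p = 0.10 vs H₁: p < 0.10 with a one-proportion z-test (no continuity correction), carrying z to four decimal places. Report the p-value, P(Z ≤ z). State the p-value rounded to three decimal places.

p̂ = 14/83 = 0.16867.
SE₀ = √(0.10·0.90/83) = 0.032929.
z = (p̂ − p₀)/SE = (14/83 − 0.10)/0.032929 ≈ 2.0855.
p-value = P(Z ≤ z) with z = 2.0855 → 0.981.

p-value = 0.981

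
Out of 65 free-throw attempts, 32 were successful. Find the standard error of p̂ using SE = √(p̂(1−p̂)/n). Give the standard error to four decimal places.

Sample proportion p̂ = 32/65 = 0.49231.
p̂(1−p̂) = 0.249941.
Dividing by n and taking the root: √0.003845246 = 0.0620.

SE = 0.0620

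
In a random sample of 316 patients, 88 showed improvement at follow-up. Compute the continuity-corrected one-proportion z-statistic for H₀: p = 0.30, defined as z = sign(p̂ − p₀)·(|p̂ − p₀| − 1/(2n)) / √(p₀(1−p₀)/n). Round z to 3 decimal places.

z = -0.773

p̂ = 88/316 = 0.27848. p̂ − p₀ = -0.021519.
1/(2n) = 0.001582.
Corrected numerator: |-0.021519| − 0.001582 = 0.019937.
Under H₀, SE = √(p₀(1−p₀)/n) = √(0.30·0.70/316) = √0.000664557 = 0.025779.
z = (−)0.019937/0.025779 = -0.773.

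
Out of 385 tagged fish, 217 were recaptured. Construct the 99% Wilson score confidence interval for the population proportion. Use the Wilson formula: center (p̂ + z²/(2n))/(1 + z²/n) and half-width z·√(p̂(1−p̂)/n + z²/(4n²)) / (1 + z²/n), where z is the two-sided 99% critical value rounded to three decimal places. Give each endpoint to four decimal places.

p̂ = 217/385 = 0.56364; z = 2.576, so z² = 6.635776.
1 + z²/n = 1.017236.
Center = (0.56364 + 0.008618)/1.017236 = 0.56256.
Radicand: p̂(1−p̂)/n + z²/(4n²) = 0.000638832 + 0.000011192 = 0.000650024.
Half-width = 2.576·√0.000650024/1.017236 = 0.06456.
Interval: 0.56256 ± 0.06456 → (0.4980, 0.6271).

(0.4980, 0.6271)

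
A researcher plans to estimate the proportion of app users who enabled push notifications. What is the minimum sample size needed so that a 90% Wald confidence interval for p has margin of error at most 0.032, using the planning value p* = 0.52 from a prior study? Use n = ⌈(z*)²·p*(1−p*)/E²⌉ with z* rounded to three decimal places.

n = 660

z* = 1.645 at the 90% level.
p*(1−p*) = 0.52·0.48 = 0.2496.
Required n before rounding: 2.706025 × 0.2496 / 0.032² = 659.594.
⌈659.594⌉ = 660.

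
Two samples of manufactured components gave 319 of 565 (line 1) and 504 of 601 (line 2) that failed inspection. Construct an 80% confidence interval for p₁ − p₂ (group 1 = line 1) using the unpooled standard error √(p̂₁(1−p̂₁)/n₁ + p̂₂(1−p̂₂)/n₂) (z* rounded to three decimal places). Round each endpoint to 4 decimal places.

p̂₁ = 0.56460, p̂₂ = 0.83860, so the observed difference is -0.27400.
SE = √(0.000435091 + 0.000225205) = √0.000660296 = 0.025696.
z* = 1.282 at the 80% level. Margin = 1.282·0.025696 = 0.03294.
So the interval runs from -0.3069 to -0.2411.

(-0.3069, -0.2411)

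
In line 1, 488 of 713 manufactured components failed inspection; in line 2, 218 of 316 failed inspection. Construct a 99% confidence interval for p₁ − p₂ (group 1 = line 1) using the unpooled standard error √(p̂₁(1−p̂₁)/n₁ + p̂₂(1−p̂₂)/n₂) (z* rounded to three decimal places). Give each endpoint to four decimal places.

(-0.0861, 0.0752)

p̂₁ = 488/713 = 0.68443, p̂₂ = 218/316 = 0.68987; p̂₁ − p̂₂ = -0.00544.
Unpooled SE = √(p̂₁(1−p̂₁)/n₁ + p̂₂(1−p̂₂)/n₂) = √(0.000302924 + 0.000677051) = 0.031305.
For 99% confidence, z* = 2.576. Margin = 2.576·0.031305 = 0.08064.
CI: -0.00544 ± 0.08064 = (-0.0861, 0.0752).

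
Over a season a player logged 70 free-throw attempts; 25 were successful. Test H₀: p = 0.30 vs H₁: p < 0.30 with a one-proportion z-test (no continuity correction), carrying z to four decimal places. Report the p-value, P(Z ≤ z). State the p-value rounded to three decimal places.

With x = 25 successes in n = 70, p̂ = 0.35714.
SE₀ = √(0.30·0.70/70) = 0.054772.
z = (p̂ − p₀)/SE = (25/70 − 0.30)/0.054772 ≈ 1.0433.
p-value = P(Z ≤ z) with z = 1.0433 → 0.852.

p-value = 0.852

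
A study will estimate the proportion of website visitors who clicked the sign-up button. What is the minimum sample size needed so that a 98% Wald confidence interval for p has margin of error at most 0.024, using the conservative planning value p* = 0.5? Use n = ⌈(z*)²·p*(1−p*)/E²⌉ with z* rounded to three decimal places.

The 98% critical value is z* = 2.326.
p*(1−p*) = 0.2500.
Required n before rounding: 5.410276 × 0.2500 / 0.024² = 2348.210.
Rounding up, n = 2349.

n = 2349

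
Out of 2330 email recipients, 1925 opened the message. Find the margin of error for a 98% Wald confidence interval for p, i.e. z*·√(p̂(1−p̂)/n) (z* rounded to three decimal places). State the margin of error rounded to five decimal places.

ME = 0.01826

The sample proportion is 1925/2330 = 0.82618.
SE(p̂) = √(0.82618·0.17382/2330) = 0.007851.
For 98% confidence, z* = 2.326.
So ME = 0.01826.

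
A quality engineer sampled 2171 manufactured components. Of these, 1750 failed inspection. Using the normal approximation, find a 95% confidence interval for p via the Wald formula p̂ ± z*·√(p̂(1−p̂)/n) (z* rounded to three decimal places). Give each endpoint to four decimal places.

The sample proportion is 1750/2171 = 0.80608.
SE(p̂) = √(0.80608·0.19392/2171) = 0.008485.
For 95% confidence, z* = 1.960.
Margin of error: 1.960 × 0.008485 = 0.01663.
Interval: 0.80608 ± 0.01663 → (0.7894, 0.8227).

(0.7894, 0.8227)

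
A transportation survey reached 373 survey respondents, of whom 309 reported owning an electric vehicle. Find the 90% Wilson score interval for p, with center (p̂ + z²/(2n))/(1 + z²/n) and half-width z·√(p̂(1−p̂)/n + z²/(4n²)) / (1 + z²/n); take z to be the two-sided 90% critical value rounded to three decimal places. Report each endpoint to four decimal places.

p̂ = 309/373 = 0.82842; z = 1.645, so z² = 2.706025.
Denominator 1 + z²/n = 1 + 2.706025/373 = 1.007255.
Center = (0.82842 + 0.003627)/1.007255 = 0.82605.
Radicand: p̂(1−p̂)/n + z²/(4n²) = 0.000381076 + 0.000004862 = 0.000385938.
Half-width = z·√(radicand)/denom = 1.645·0.019645/1.007255 = 0.03208.
CI: 0.82605 ± 0.03208 = (0.7940, 0.8581).

(0.7940, 0.8581)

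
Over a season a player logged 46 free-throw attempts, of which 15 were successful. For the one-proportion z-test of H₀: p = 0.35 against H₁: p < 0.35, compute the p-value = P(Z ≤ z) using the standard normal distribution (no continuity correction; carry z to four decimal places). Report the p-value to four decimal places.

p-value = 0.3669

p̂ = 15/46 = 0.32609.
SE₀ = √(0.35·0.65/46) = 0.070325.
Test statistic (full precision, shown to 4 dp): z = (15/46 − 0.35)/SE₀ ≈ -0.3400.
From the standard normal, P(Z ≤ z) = 0.3669.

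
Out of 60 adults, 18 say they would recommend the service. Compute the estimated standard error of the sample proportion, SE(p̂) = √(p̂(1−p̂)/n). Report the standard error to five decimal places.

With x = 18 successes in n = 60, p̂ = 0.30000.
p̂(1−p̂) = 0.30000·0.70000 = 0.210000.
Dividing by n and taking the root: √0.003500000 = 0.05916.

SE = 0.05916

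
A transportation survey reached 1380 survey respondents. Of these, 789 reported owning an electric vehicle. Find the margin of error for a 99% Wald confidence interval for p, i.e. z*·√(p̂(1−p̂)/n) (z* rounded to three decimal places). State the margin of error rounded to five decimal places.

ME = 0.03431

Sample proportion p̂ = 789/1380 = 0.57174.
SE = √(p̂(1−p̂)/n) = √(0.244853/1380) = 0.013320.
The 99% critical value is z* = 2.576.
So ME = 0.03431.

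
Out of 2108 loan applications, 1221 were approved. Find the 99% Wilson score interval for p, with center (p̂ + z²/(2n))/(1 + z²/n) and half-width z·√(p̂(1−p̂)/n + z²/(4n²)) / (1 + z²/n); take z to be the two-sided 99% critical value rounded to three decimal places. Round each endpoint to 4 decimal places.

(0.5513, 0.6066)

Here p̂ = 1221/2108 = 0.57922 and z = 2.576 (z² = 6.635776).
Denominator 1 + z²/n = 1 + 6.635776/2108 = 1.003148.
Adjusted center: (0.57922 + z²/(2n))/1.003148 = 0.57897.
Radicand: p̂(1−p̂)/n + z²/(4n²) = 0.000115619 + 0.000000373 = 0.000115992.
Half-width = 2.576·√0.000115992/1.003148 = 0.02766.
CI: 0.57897 ± 0.02766 = (0.5513, 0.6066).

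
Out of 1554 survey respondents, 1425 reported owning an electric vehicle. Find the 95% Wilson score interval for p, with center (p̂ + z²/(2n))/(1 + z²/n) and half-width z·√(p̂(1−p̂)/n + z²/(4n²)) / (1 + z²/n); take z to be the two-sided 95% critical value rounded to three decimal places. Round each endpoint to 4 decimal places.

Here p̂ = 1425/1554 = 0.91699 and z = 1.960 (z² = 3.841600).
Denominator 1 + z²/n = 1 + 3.841600/1554 = 1.002472.
Center = (0.91699 + 0.001236)/1.002472 = 0.91596.
Radicand: p̂(1−p̂)/n + z²/(4n²) = 0.000048984 + 0.000000398 = 0.000049382.
Half-width = 1.960·√0.000049382/1.002472 = 0.01374.
CI: 0.91596 ± 0.01374 = (0.9022, 0.9297).

(0.9022, 0.9297)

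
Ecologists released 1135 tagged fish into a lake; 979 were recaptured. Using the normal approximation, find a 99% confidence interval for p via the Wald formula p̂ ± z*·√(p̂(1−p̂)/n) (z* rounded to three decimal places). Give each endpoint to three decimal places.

(0.836, 0.889)

Sample proportion p̂ = 979/1135 = 0.86256.
Standard error of p̂: √(0.118554/1135) = √0.000104453 = 0.010220.
The 99% critical value is z* = 2.576.
Margin of error: 2.576 × 0.010220 = 0.02633.
CI: 0.86256 ± 0.02633 = (0.836, 0.889).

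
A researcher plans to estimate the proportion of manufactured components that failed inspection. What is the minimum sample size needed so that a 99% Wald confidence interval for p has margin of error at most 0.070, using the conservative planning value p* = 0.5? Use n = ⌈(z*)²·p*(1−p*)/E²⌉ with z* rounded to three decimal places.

n = 339

z* = 2.576 at the 99% level.
p*(1−p*) = 0.50·0.50 = 0.2500.
(z*)²·p*(1−p*)/E² = 6.635776·0.2500/0.004900 = 338.560.
⌈338.560⌉ = 339.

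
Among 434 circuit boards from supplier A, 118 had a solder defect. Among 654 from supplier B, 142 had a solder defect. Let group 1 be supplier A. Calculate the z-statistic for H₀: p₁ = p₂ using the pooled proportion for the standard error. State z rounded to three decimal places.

z = 2.074

Sample proportions: p̂₁ = 118/434 = 0.27189 and p̂₂ = 142/654 = 0.21713.
Pooled p̂ = (118+142)/(434+654) = 260/1088 = 0.23897.
SE = √[p̂(1−p̂)(1/n₁+1/n₂)] = √[0.23897·0.76103·(1/434+1/654)] ≈ 0.026403.
z = 0.05476/0.026403 = 2.074.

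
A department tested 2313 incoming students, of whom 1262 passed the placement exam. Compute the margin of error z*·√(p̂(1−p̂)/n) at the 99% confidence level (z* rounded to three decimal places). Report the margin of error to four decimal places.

p̂ = 1262/2313 = 0.54561.
SE = √(p̂(1−p̂)/n) = √(0.247920/2313) = 0.010353.
z* = 2.576 at the 99% level.
Margin of error = z*·SE = 2.576 × 0.010353 = 0.0267.

ME = 0.0267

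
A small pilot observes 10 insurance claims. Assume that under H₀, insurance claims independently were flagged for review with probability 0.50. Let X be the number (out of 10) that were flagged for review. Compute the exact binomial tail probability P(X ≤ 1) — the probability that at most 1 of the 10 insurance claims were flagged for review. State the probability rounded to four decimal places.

P = 0.0107

X is binomial with n = 10 and p = 0.50.
P(X ≤ 1) = C(10,0)·0.50^0·0.50^10 + C(10,1)·0.50^1·0.50^9.
= 0.000977 + 0.009766 = 0.0107.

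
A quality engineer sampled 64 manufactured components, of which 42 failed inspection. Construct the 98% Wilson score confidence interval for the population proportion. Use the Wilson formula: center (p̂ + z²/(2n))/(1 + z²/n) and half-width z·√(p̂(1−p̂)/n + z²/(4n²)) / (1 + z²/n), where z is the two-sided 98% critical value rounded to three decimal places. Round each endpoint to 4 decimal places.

p̂ = 42/64 = 0.65625; z = 2.326, so z² = 5.410276.
Denominator 1 + z²/n = 1 + 5.410276/64 = 1.084536.
Adjusted center: (0.65625 + z²/(2n))/1.084536 = 0.64407.
Radicand: p̂(1−p̂)/n + z²/(4n²) = 0.003524780 + 0.000330217 = 0.003854997.
Half-width = 2.326·√0.003854997/1.084536 = 0.13316.
So the interval runs from 0.5109 to 0.7772.

(0.5109, 0.7772)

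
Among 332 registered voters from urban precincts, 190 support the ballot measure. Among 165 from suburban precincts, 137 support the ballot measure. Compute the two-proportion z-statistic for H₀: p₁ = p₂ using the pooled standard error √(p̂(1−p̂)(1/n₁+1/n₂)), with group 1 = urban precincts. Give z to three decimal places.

Sample proportions: p̂₁ = 190/332 = 0.57229 and p̂₂ = 137/165 = 0.83030.
Pooled p̂ = (190+137)/(332+165) = 327/497 = 0.65795.
SE = √[p̂(1−p̂)(1/n₁+1/n₂)] = √[0.65795·0.34205·(1/332+1/165)] ≈ 0.045187.
z = (p̂₁ − p̂₂)/SE = (0.57229 − 0.83030)/0.045187 = -0.25801/0.045187 = -5.710.

z = -5.710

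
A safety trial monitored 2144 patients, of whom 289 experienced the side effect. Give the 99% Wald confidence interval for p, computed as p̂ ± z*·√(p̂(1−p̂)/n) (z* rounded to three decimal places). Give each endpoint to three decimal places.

The sample proportion is 289/2144 = 0.13479.
SE(p̂) = √(0.13479·0.86521/2144) = 0.007375.
The 99% critical value is z* = 2.576.
Margin of error: 2.576 × 0.007375 = 0.01900.
Interval: 0.13479 ± 0.01900 → (0.116, 0.154).

(0.116, 0.154)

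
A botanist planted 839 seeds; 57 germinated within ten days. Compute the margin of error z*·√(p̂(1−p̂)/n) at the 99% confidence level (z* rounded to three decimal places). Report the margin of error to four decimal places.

ME = 0.0224

p̂ = 57/839 = 0.06794.
SE = √(p̂(1−p̂)/n) = √(0.063322/839) = 0.008688.
For 99% confidence, z* = 2.576.
So ME = 0.0224.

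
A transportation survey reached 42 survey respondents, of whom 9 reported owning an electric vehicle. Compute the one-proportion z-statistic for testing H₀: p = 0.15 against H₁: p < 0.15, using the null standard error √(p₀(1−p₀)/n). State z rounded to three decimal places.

z = 1.167

With x = 9 successes in n = 42, p̂ = 0.21429.
Null standard error: √(0.15·0.85/42) = √0.003035714 = 0.055097.
Test statistic: z = 0.06429/0.055097 = 1.167.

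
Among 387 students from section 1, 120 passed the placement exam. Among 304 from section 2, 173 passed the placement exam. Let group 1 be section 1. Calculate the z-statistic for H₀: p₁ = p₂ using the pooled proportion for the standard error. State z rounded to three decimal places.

Sample proportions: p̂₁ = 120/387 = 0.31008 and p̂₂ = 173/304 = 0.56908.
Pooling: p̂ = 293/691 = 0.42402.
SE = √[p̂(1−p̂)(1/n₁+1/n₂)] = √[0.42402·0.57598·(1/387+1/304)] ≈ 0.037874.
z = (p̂₁ − p̂₂)/SE = (0.31008 − 0.56908)/0.037874 = -0.25900/0.037874 = -6.838.

z = -6.838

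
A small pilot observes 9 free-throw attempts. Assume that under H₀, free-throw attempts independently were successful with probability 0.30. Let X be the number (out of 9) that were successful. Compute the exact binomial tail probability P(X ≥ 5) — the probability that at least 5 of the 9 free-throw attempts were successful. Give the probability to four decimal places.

P = 0.0988

X ~ Binomial(n=9, p=0.30).
P(X ≥ 5) = Σ_{j=5}^{9} C(9,j)·0.30^j·0.70^{9−j}.
= 0.073514 + 0.021004 + 0.003858 + 0.000413 + 0.000020 = 0.0988.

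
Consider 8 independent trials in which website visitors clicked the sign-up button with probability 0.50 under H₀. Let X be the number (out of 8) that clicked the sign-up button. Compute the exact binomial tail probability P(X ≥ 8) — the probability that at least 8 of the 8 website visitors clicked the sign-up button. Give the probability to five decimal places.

X ~ Binomial(n=8, p=0.50).
P(X ≥ 8) = C(8,8)·0.50^8·0.50^0.
= 0.003906 = 0.00391.

P = 0.00391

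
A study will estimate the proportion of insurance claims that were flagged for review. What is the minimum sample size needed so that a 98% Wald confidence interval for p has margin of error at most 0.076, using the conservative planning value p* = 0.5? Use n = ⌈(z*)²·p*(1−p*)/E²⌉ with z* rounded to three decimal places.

n = 235

z* = 2.326 at the 98% level.
p*(1−p*) = 0.50·0.50 = 0.2500.
Required n before rounding: 5.410276 × 0.2500 / 0.076² = 234.171.
⌈234.171⌉ = 235.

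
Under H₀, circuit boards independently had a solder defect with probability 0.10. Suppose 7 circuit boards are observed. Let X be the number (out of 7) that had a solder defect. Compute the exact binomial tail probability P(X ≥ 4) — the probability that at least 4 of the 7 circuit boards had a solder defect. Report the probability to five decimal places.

X ~ Binomial(n=7, p=0.10).
P(X ≥ 4) = C(7,4)·0.10^4·0.90^3 + C(7,5)·0.10^5·0.90^2 + C(7,6)·0.10^6·0.90^1 + C(7,7)·0.10^7·0.90^0.
= 0.002552 + 0.000170 + 0.000006 + 0.000000 = 0.00273.

P = 0.00273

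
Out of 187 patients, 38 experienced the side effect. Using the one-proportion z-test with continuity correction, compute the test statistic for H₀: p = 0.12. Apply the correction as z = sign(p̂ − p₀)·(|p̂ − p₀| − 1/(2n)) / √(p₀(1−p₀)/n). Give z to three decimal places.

Sample proportion p̂ = 38/187 = 0.20321. p̂ − p₀ = 0.083209.
Continuity correction 1/(2n) = 1/374 = 0.002674.
Corrected numerator: |0.083209| − 0.002674 = 0.080535.
Under H₀, SE = √(p₀(1−p₀)/n) = √(0.12·0.88/187) = √0.000564706 = 0.023764.
z = +0.080535/0.023764 = 3.389.

z = 3.389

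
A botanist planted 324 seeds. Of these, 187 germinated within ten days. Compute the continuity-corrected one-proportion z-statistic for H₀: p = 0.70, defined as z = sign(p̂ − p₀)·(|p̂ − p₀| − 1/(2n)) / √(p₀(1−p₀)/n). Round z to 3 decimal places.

p̂ = 187/324 = 0.57716. p̂ − p₀ = -0.122840.
Continuity correction 1/(2n) = 1/648 = 0.001543.
Corrected numerator: |-0.122840| − 0.001543 = 0.121297.
SE₀ = √(0.70·0.30/324) = 0.025459.
z = (−)0.121297/0.025459 = -4.764.

z = -4.764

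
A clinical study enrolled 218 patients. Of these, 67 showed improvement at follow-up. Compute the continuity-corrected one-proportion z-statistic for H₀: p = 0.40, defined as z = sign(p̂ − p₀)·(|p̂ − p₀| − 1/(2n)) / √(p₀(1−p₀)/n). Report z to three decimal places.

p̂ = 67/218 = 0.30734. p̂ − p₀ = -0.092661.
1/(2n) = 0.002294.
Corrected numerator: |-0.092661| − 0.002294 = 0.090367.
SE₀ = √(0.40·0.60/218) = 0.033180.
z = −0.090367/0.033180 = -2.724.

z = -2.724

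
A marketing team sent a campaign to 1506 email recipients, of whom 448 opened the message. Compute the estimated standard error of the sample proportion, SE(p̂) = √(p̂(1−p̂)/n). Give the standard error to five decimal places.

With x = 448 successes in n = 1506, p̂ = 0.29748.
p̂(1−p̂) = 0.208986.
Dividing by n and taking the root: √0.000138769 = 0.01178.

SE = 0.01178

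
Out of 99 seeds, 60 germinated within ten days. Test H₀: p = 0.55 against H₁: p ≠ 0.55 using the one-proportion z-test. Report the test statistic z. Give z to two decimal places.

The sample proportion is 60/99 = 0.60606.
Null standard error: √(0.55·0.45/99) = √0.002500000 = 0.050000.
z = (0.60606 − 0.55)/0.050000 = 0.05606/0.050000 = 1.12.

z = 1.12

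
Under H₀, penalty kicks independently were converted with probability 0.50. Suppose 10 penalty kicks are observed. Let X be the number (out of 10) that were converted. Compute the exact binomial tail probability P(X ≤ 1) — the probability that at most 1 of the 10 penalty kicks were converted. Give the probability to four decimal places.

P = 0.0107

X ~ Binomial(n=10, p=0.50).
P(X ≤ 1) = C(10,0)·0.50^0·0.50^10 + C(10,1)·0.50^1·0.50^9.
= 0.000977 + 0.009766 = 0.0107.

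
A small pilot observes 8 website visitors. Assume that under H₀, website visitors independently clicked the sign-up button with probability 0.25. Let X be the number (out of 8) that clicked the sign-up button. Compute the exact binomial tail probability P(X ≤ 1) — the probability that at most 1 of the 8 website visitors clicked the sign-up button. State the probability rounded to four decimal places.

X ~ Binomial(n=8, p=0.25).
P(X ≤ 1) = C(8,0)·0.25^0·0.75^8 + C(8,1)·0.25^1·0.75^7.
= 0.100113 + 0.266968 = 0.3671.

P = 0.3671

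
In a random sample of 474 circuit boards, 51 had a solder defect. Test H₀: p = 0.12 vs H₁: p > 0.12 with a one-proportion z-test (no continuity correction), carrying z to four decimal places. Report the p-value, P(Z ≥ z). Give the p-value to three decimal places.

p-value = 0.797

With x = 51 successes in n = 474, p̂ = 0.10759.
Null standard error: √(0.12·0.88/474) = √0.000222785 = 0.014926.
Test statistic (full precision, shown to 4 dp): z = (51/474 − 0.12)/SE₀ ≈ -0.8311.
From the standard normal, P(Z ≥ z) = 0.797.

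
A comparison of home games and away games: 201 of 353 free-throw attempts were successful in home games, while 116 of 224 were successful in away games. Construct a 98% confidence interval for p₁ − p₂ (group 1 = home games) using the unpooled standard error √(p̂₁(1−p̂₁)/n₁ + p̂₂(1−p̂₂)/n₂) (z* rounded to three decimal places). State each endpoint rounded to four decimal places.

p̂₁ = 201/353 = 0.56941, p̂₂ = 116/224 = 0.51786; p̂₁ − p̂₂ = 0.05155.
SE = √(0.000694569 + 0.001114648) = √0.001809217 = 0.042535.
For 98% confidence, z* = 2.326. Margin of error = 0.09894.
CI: 0.05155 ± 0.09894 = (-0.0474, 0.1505).

(-0.0474, 0.1505)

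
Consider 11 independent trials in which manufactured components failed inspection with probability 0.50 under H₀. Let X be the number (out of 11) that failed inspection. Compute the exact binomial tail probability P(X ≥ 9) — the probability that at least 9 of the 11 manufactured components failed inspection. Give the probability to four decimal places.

P = 0.0327

X is binomial with n = 11 and p = 0.50.
P(X ≥ 9) = C(11,9)·0.50^9·0.50^2 + C(11,10)·0.50^10·0.50^1 + C(11,11)·0.50^11·0.50^0.
= 0.026855 + 0.005371 + 0.000488 = 0.0327.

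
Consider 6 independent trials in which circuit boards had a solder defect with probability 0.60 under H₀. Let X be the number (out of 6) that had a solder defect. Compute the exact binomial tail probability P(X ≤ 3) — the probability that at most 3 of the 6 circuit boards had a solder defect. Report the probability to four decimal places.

P = 0.4557

X ~ Binomial(n=6, p=0.60).
P(X ≤ 3) = C(6,0)·0.60^0·0.40^6 + C(6,1)·0.60^1·0.40^5 + C(6,2)·0.60^2·0.40^4 + C(6,3)·0.60^3·0.40^3.
= 0.004096 + 0.036864 + 0.138240 + 0.276480 = 0.4557.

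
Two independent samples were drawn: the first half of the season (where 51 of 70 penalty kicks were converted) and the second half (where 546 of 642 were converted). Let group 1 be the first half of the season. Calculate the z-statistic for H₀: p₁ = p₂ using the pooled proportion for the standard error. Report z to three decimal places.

z = -2.632

Sample proportions: p̂₁ = 51/70 = 0.72857 and p̂₂ = 546/642 = 0.85047.
Pooled p̂ = (51+546)/(70+642) = 597/712 = 0.83848.
Pooled SE = √[0.1354292·0.01584335] ≈ 0.046321.
z = (p̂₁ − p̂₂)/SE = (0.72857 − 0.85047)/0.046321 = -0.12190/0.046321 = -2.632.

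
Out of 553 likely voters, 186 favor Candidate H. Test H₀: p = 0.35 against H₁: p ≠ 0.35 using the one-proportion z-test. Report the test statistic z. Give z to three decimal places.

p̂ = 186/553 = 0.33635.
Null standard error: √(0.35·0.65/553) = √0.000411392 = 0.020283.
Test statistic: z = -0.01365/0.020283 = -0.673.

z = -0.673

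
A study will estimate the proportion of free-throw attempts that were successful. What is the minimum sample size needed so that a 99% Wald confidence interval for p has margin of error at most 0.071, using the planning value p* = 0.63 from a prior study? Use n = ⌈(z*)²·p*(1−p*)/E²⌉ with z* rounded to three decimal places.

The 99% critical value is z* = 2.576.
p*(1−p*) = 0.63·0.37 = 0.2331.
(z*)²·p*(1−p*)/E² = 6.635776·0.2331/0.005041 = 306.844.
⌈306.844⌉ = 307.

n = 307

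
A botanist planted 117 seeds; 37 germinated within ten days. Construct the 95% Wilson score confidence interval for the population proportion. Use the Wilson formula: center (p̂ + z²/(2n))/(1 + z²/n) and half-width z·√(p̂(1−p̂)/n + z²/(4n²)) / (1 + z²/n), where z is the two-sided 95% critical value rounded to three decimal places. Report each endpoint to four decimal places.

p̂ = 37/117 = 0.31624; z = 1.960, so z² = 3.841600.
1 + z²/n = 1.032834.
Center = (0.31624 + 0.016417)/1.032834 = 0.32208.
Radicand: p̂(1−p̂)/n + z²/(4n²) = 0.001848137 + 0.000070159 = 0.001918296.
Half-width = 1.960·√0.001918296/1.032834 = 0.08312.
So the interval runs from 0.2390 to 0.4052.

(0.2390, 0.4052)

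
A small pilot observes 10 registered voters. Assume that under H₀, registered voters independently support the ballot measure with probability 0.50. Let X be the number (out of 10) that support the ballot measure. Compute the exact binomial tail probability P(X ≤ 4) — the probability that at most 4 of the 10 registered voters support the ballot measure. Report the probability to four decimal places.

X ~ Binomial(n=10, p=0.50).
P(X ≤ 4) = Σ_{j=0}^{4} C(10,j)·0.50^j·0.50^{10−j}.
= 0.000977 + 0.009766 + 0.043945 + 0.117188 + 0.205078 = 0.3770.

P = 0.3770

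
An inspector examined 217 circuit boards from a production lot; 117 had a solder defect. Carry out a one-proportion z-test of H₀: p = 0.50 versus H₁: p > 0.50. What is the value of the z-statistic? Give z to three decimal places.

Sample proportion p̂ = 117/217 = 0.53917.
Under H₀, SE = √(p₀(1−p₀)/n) = √(0.50·0.50/217) = √0.001152074 = 0.033942.
z = (0.53917 − 0.50)/0.033942 = 0.03917/0.033942 = 1.154.

z = 1.154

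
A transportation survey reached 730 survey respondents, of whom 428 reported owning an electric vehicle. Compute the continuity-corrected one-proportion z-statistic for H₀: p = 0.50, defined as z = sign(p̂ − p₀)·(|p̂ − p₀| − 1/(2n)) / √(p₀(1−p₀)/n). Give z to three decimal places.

With x = 428 successes in n = 730, p̂ = 0.58630. p̂ − p₀ = 0.086301.
Continuity correction 1/(2n) = 1/1460 = 0.000685.
Corrected numerator: |0.086301| − 0.000685 = 0.085616.
Under H₀, SE = √(p₀(1−p₀)/n) = √(0.50·0.50/730) = √0.000342466 = 0.018506.
z = +0.085616/0.018506 = 4.626.

z = 4.626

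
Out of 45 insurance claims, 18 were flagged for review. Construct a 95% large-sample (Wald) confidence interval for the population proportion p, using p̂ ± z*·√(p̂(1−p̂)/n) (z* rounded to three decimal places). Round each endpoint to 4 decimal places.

The sample proportion is 18/45 = 0.40000.
Standard error of p̂: √(0.240000/45) = √0.005333333 = 0.073030.
For 95% confidence, z* = 1.960.
Margin of error: 1.960 × 0.073030 = 0.14314.
Interval: 0.40000 ± 0.14314 → (0.2569, 0.5431).

(0.2569, 0.5431)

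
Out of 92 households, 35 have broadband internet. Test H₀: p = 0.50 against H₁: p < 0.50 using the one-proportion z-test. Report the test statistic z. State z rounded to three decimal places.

z = -2.294

p̂ = 35/92 = 0.38043.
Under H₀, SE = √(p₀(1−p₀)/n) = √(0.50·0.50/92) = √0.002717391 = 0.052129.
Test statistic: z = -0.11957/0.052129 = -2.294.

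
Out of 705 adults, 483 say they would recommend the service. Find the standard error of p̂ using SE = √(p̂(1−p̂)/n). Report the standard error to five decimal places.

p̂ = 483/705 = 0.68511.
p̂(1−p̂) = 0.215734.
Dividing by n and taking the root: √0.000306006 = 0.01749.

SE = 0.01749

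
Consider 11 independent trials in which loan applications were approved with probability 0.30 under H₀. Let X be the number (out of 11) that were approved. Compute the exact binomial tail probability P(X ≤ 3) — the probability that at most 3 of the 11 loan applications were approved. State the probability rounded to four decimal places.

P = 0.5696

X ~ Binomial(n=11, p=0.30).
P(X ≤ 3) = C(11,0)·0.30^0·0.70^11 + C(11,1)·0.30^1·0.70^10 + C(11,2)·0.30^2·0.70^9 + C(11,3)·0.30^3·0.70^8.
= 0.019773 + 0.093217 + 0.199750 + 0.256822 = 0.5696.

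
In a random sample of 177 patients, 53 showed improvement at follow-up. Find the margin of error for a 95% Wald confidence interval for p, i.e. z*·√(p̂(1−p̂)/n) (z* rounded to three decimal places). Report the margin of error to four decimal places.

ME = 0.0675

Sample proportion p̂ = 53/177 = 0.29944.
SE = √(p̂(1−p̂)/n) = √(0.209774/177) = 0.034426.
The 95% critical value is z* = 1.960.
Margin of error = z*·SE = 1.960 × 0.034426 = 0.0675.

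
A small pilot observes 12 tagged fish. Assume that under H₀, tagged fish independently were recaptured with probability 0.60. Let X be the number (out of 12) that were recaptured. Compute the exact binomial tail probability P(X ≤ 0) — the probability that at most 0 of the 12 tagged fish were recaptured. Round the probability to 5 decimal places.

P = 0.00002

X is binomial with n = 12 and p = 0.60.
P(X ≤ 0) = C(12,0)·0.60^0·0.40^12.
= 0.000017 = 0.00002.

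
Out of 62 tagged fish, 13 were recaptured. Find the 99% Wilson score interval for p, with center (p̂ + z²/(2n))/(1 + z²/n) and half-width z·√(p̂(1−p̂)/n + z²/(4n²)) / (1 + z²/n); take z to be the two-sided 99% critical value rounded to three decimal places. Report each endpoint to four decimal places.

Here p̂ = 13/62 = 0.20968 and z = 2.576 (z² = 6.635776).
Denominator 1 + z²/n = 1 + 6.635776/62 = 1.107029.
Center = (0.20968 + 0.053514)/1.107029 = 0.23775.
Radicand: p̂(1−p̂)/n + z²/(4n²) = 0.002672787 + 0.000431567 = 0.003104354.
Half-width = z·√(radicand)/denom = 2.576·0.055717/1.107029 = 0.12965.
Interval: 0.23775 ± 0.12965 → (0.1081, 0.3674).

(0.1081, 0.3674)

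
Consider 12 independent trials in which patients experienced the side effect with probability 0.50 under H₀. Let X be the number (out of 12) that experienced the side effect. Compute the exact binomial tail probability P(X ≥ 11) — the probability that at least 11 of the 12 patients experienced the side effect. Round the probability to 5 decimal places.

X is binomial with n = 12 and p = 0.50.
P(X ≥ 11) = C(12,11)·0.50^11·0.50^1 + C(12,12)·0.50^12·0.50^0.
= 0.002930 + 0.000244 = 0.00317.

P = 0.00317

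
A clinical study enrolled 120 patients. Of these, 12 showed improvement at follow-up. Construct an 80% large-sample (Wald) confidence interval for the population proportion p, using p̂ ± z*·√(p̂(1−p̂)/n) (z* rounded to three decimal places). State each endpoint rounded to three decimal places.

With x = 12 successes in n = 120, p̂ = 0.10000.
SE = √(p̂(1−p̂)/n) = √(0.090000/120) = 0.027386.
The 80% critical value is z* = 1.282.
Margin of error: 1.282 × 0.027386 = 0.03511.
So the interval runs from 0.065 to 0.135.

(0.065, 0.135)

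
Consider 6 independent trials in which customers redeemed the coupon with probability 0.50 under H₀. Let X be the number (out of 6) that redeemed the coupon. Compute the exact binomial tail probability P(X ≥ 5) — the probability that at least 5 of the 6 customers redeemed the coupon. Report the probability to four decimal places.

X ~ Binomial(n=6, p=0.50).
P(X ≥ 5) = C(6,5)·0.50^5·0.50^1 + C(6,6)·0.50^6·0.50^0.
= 0.093750 + 0.015625 = 0.1094.

P = 0.1094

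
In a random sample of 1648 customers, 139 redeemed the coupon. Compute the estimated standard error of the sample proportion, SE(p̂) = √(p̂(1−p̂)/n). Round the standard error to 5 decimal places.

With x = 139 successes in n = 1648, p̂ = 0.08434.
p̂(1−p̂) = 0.077227.
SE = √(0.077227/1648) = √0.000046861 = 0.00685.

SE = 0.00685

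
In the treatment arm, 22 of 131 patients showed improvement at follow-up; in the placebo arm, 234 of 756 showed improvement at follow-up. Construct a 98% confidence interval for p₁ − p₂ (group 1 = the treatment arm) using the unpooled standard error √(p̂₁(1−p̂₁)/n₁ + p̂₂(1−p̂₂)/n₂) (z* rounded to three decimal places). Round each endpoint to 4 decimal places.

p̂₁ = 0.16794, p̂₂ = 0.30952, so the observed difference is -0.14158.
Unpooled SE = √(p̂₁(1−p̂₁)/n₁ + p̂₂(1−p̂₂)/n₂) = √(0.001066683 + 0.000282697) = 0.036734.
z* = 2.326 at the 98% level. Margin of error = 0.08544.
So the interval runs from -0.2270 to -0.0561.

(-0.2270, -0.0561)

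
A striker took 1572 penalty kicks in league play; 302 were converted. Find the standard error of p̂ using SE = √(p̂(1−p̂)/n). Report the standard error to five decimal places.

SE = 0.00994

The sample proportion is 302/1572 = 0.19211.
p̂(1−p̂) = 0.19211·0.80789 = 0.155204.
SE = √(0.155204/1572) = 0.00994.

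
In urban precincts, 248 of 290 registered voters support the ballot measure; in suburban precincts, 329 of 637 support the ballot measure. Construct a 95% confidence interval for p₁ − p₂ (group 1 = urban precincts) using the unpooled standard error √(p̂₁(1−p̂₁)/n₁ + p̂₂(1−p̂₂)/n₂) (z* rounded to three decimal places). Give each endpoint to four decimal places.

(0.2826, 0.3948)

p̂₁ = 0.85517, p̂₂ = 0.51648, so the observed difference is 0.33869.
Unpooled SE = √(p̂₁(1−p̂₁)/n₁ + p̂₂(1−p̂₂)/n₂) = √(0.000427078 + 0.000392038) = 0.028620.
z* = 1.960 at the 95% level. Margin of error = 0.05610.
Interval: 0.33869 ± 0.05610 → (0.2826, 0.3948).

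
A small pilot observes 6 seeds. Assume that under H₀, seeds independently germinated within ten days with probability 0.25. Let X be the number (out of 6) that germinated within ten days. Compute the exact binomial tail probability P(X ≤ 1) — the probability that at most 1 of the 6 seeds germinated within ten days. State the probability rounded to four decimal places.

P = 0.5339

X is binomial with n = 6 and p = 0.25.
P(X ≤ 1) = C(6,0)·0.25^0·0.75^6 + C(6,1)·0.25^1·0.75^5.
= 0.177979 + 0.355957 = 0.5339.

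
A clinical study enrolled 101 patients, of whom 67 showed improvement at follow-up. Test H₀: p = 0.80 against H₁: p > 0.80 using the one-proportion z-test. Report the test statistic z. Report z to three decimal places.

Sample proportion p̂ = 67/101 = 0.66337.
Null standard error: √(0.80·0.20/101) = √0.001584158 = 0.039801.
z = (0.66337 − 0.80)/0.039801 = -0.13663/0.039801 = -3.433.

z = -3.433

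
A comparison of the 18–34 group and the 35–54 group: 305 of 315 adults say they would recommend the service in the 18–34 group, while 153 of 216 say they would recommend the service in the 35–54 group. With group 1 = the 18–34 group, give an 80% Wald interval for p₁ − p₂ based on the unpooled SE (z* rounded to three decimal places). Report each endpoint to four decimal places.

(0.2183, 0.3015)

p̂₁ = 0.96825, p̂₂ = 0.70833, so the observed difference is 0.25992.
SE = √(0.000097582 + 0.000956469) = √0.001054051 = 0.032466.
For 80% confidence, z* = 1.282. Margin = 1.282·0.032466 = 0.04162.
Interval: 0.25992 ± 0.04162 → (0.2183, 0.3015).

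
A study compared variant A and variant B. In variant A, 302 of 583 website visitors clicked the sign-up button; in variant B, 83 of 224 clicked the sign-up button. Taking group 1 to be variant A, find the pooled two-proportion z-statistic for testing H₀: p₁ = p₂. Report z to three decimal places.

z = 3.756

Sample proportions: p̂₁ = 302/583 = 0.51801 and p̂₂ = 83/224 = 0.37054.
Pooling: p̂ = 385/807 = 0.47708.
Pooled SE = √[0.2494745·0.00617955] ≈ 0.039264.
z = 0.14747/0.039264 = 3.756.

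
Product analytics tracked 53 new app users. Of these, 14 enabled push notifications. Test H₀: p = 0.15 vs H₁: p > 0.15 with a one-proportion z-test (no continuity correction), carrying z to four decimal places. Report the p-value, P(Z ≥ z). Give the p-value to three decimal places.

p-value = 0.010

p̂ = 14/53 = 0.26415.
Null standard error: √(0.15·0.85/53) = √0.002405660 = 0.049048.
Test statistic (full precision, shown to 4 dp): z = (14/53 − 0.15)/SE₀ ≈ 2.3274.
From the standard normal, P(Z ≥ z) = 0.010.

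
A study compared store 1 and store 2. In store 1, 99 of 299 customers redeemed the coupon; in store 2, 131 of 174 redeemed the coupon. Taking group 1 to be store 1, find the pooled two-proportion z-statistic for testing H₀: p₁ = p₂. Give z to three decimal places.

Sample proportions: p̂₁ = 99/299 = 0.33110 and p̂₂ = 131/174 = 0.75287.
Pooling: p̂ = 230/473 = 0.48626.
Pooled SE = √[0.2498112·0.00909161] ≈ 0.047657.
z = -0.42177/0.047657 = -8.850.

z = -8.850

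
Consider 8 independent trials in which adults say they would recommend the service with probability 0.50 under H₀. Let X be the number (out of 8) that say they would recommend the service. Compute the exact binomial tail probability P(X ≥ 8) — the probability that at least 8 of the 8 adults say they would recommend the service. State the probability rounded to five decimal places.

X ~ Binomial(n=8, p=0.50).
P(X ≥ 8) = C(8,8)·0.50^8·0.50^0.
= 0.003906 = 0.00391.

P = 0.00391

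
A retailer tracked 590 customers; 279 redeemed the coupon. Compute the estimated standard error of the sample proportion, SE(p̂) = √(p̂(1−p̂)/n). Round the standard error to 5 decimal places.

SE = 0.02055

With x = 279 successes in n = 590, p̂ = 0.47288.
p̂(1−p̂) = 0.249265.
SE = √(0.249265/590) = 0.02055.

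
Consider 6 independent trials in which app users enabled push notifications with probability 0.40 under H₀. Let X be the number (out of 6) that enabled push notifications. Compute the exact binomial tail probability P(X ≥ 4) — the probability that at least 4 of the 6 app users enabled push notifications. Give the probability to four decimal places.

P = 0.1792

X is binomial with n = 6 and p = 0.40.
P(X ≥ 4) = C(6,4)·0.40^4·0.60^2 + C(6,5)·0.40^5·0.60^1 + C(6,6)·0.40^6·0.60^0.
= 0.138240 + 0.036864 + 0.004096 = 0.1792.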